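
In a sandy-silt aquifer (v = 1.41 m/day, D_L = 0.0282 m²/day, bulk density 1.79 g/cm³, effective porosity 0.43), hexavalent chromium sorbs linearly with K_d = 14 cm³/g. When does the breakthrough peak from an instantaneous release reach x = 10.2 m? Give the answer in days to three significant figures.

428 days

Retardation factor R = 1 + ρ_b·K_d/n = 1 + 1.79 × 14/0.43 = 59.28.
Sorption retards both mechanisms: v_R = v/R = 0.02379 m/day, D_R = D/R = 0.0004757 m²/day.
Peak time from v_R²t² + 2D_R t − x² = 0: t = (√(D_R² + v_R²x²) − D_R)/v_R².
√(D_R² + v_R²x²) = √(0.0004757² + 0.02379² × 10.2²) = 0.2427; v_R² = 0.0005660.
t = (0.2427 − 0.0004757)/0.0005660 = 428 days.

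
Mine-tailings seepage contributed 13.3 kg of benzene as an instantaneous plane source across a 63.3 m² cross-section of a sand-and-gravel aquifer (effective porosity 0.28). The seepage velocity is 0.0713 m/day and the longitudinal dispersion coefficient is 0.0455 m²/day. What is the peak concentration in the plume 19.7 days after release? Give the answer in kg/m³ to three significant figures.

0.224 kg/m³

The peak of an instantaneous 1D plume sits at x = vt; there the Gaussian factor is 1 and C_max = M/(n_e·A·√(4πDt)), where n_e·A is the pore area the mass is dissolved in.
√(4πDt) = √(4π × 0.0455 × 19.7) = 3.356 m, so C_max = 13.3/(0.28 × 63.3 × 3.356) = 0.224 kg/m³.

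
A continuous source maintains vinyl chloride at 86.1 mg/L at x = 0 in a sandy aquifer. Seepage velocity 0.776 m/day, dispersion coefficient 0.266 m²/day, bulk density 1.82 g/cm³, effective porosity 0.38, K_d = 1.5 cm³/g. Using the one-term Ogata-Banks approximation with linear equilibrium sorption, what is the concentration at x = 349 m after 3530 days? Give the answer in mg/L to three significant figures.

Retardation factor R = 1 + ρ_b·K_d/n = 1 + 1.82 × 1.5/0.38 = 8.184.
Sorption retards both mechanisms: v_R = v/R = 0.09482 m/day, D_R = D/R = 0.03250 m²/day.
v_R·t = 0.09482 × 3530 = 334.7146 m; 2√(D_R t) = 21.42 m; argument = (349 − 334.7146)/21.42 = 0.6669.
C = C₀ × ½·erfc(0.6669) = 86.1 × 0.1728 = 14.9 mg/L.

14.9 mg/L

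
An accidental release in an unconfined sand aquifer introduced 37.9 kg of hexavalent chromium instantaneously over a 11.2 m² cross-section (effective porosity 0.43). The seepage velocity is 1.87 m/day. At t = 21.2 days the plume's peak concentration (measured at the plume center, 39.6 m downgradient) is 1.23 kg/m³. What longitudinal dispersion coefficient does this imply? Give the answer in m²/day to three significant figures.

0.154 m²/day

At the plume center C_max = M/(n_e·A·√(4πDt)), so D = M²/(4πt·(n_e·A·C_max)²).
n_e·A·C_max = 0.43 × 11.2 × 1.23 = 5.924 kg/m.
D = 37.9²/(4π × 21.2 × 5.924²) = 0.154 m²/day.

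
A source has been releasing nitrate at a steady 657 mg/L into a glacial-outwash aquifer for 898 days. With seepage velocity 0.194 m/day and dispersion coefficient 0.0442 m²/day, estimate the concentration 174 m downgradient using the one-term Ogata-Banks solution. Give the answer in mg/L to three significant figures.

For a continuous step input, C/C₀ ≈ ½·erfc((x−vt)/(2√(Dt))).
vt = 0.194 × 898 = 174.212 m and 2√(Dt) = 2√(0.0442 × 898) = 12.60 m.
Argument (x−vt)/(2√(Dt)) = (174 − 174.212)/12.60 = -0.01683; ½·erfc(-0.01683) = 0.5095.
C = 657 × 0.5095 = 335 mg/L.

335 mg/L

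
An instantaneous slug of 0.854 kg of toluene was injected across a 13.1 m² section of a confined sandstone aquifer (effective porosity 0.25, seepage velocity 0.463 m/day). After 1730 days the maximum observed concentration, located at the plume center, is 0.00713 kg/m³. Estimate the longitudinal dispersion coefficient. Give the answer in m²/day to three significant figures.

At the plume center C_max = M/(n_e·A·√(4πDt)), so D = M²/(4πt·(n_e·A·C_max)²).
n_e·A·C_max = 0.25 × 13.1 × 0.00713 = 0.02335 kg/m.
D = 0.854²/(4π × 1730 × 0.02335²) = 0.0615 m²/day.

0.0615 m²/day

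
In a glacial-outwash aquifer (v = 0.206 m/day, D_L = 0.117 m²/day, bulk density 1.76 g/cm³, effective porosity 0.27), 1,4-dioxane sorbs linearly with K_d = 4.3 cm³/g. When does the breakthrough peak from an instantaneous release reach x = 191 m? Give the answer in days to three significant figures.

26800 days

Retardation factor R = 1 + ρ_b·K_d/n = 1 + 1.76 × 4.3/0.27 = 29.03.
Sorption retards both mechanisms: v_R = v/R = 0.007096 m/day, D_R = D/R = 0.004030 m²/day.
Peak time from v_R²t² + 2D_R t − x² = 0: t = (√(D_R² + v_R²x²) − D_R)/v_R².
√(D_R² + v_R²x²) = √(0.004030² + 0.007096² × 191²) = 1.355; v_R² = 5.035e-05.
t = (1.355 − 0.004030)/5.035e-05 = 26800 days.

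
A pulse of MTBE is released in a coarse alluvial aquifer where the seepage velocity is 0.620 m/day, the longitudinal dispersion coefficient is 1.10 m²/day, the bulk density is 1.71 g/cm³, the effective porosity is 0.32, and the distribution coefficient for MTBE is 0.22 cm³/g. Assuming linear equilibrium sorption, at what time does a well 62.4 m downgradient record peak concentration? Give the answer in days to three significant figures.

213 days

Retardation factor R = 1 + ρ_b·K_d/n = 1 + 1.71 × 0.22/0.32 = 2.176.
Sorption retards both mechanisms: v_R = v/R = 0.2849 m/day, D_R = D/R = 0.5055 m²/day.
Peak time from v_R²t² + 2D_R t − x² = 0: t = (√(D_R² + v_R²x²) − D_R)/v_R².
√(D_R² + v_R²x²) = √(0.5055² + 0.2849² × 62.4²) = 17.78; v_R² = 0.08117.
t = (17.78 − 0.5055)/0.08117 = 213 days.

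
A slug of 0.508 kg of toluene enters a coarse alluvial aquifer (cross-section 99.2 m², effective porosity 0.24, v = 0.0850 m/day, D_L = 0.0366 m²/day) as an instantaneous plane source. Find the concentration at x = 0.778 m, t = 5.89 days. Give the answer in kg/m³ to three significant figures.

For an instantaneous plane source, C(x,t) = M/(n_e·A·√(4πDt)) · exp(−(x−vt)²/(4Dt)), with n_e·A the pore (flow) area.
Plume center vt = 0.0850 × 5.89 = 0.50065 m, so the well at 0.778 m is 0.27735 m downgradient of the peak.
√(4πDt) = 1.646 m, giving peak height M/(n_e·A·√(4πDt)) = 0.508/(0.24 × 99.2 × 1.646) = 0.01296 kg/m³.
(x−vt)²/(4Dt) = (0.27735)²/(4 × 0.0366 × 5.89) = 0.08921; exp(−0.08921) = 0.9147.
C = 0.01296 × 0.9147 = 0.0119 kg/m³.

0.0119 kg/m³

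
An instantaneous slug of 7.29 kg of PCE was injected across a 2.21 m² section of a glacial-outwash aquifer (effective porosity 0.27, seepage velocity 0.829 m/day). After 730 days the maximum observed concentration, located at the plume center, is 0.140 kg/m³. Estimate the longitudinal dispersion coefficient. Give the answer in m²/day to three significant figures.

At the plume center C_max = M/(n_e·A·√(4πDt)), so D = M²/(4πt·(n_e·A·C_max)²).
n_e·A·C_max = 0.27 × 2.21 × 0.140 = 0.08354 kg/m.
D = 7.29²/(4π × 730 × 0.08354²) = 0.830 m²/day.

0.830 m²/day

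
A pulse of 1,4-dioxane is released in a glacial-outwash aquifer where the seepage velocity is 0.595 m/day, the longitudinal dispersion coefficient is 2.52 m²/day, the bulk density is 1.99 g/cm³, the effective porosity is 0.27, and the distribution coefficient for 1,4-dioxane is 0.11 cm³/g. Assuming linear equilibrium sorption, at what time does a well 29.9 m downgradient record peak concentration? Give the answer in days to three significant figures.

79.0 days

Retardation factor R = 1 + ρ_b·K_d/n = 1 + 1.99 × 0.11/0.27 = 1.811.
Sorption retards both mechanisms: v_R = v/R = 0.3285 m/day, D_R = D/R = 1.391 m²/day.
Peak time from v_R²t² + 2D_R t − x² = 0: t = (√(D_R² + v_R²x²) − D_R)/v_R².
√(D_R² + v_R²x²) = √(1.391² + 0.3285² × 29.9²) = 9.920; v_R² = 0.1079.
t = (9.920 − 1.391)/0.1079 = 79.0 days.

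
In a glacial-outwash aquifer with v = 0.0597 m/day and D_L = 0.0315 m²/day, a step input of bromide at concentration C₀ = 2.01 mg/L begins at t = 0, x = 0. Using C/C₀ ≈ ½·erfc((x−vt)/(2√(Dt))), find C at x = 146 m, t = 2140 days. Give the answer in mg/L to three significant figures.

0.117 mg/L

For a continuous step input, C/C₀ ≈ ½·erfc((x−vt)/(2√(Dt))).
vt = 0.0597 × 2140 = 127.758 m and 2√(Dt) = 2√(0.0315 × 2140) = 16.42 m.
Argument (x−vt)/(2√(Dt)) = (146 − 127.758)/16.42 = 1.111; ½·erfc(1.111) = 0.05807.
C = 2.01 × 0.05807 = 0.117 mg/L.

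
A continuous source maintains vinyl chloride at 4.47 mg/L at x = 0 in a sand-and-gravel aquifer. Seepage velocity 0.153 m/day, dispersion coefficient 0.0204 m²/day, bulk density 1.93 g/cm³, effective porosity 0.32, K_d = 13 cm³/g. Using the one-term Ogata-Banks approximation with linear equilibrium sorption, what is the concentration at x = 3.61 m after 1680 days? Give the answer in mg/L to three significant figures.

Retardation factor R = 1 + ρ_b·K_d/n = 1 + 1.93 × 13/0.32 = 79.41.
Sorption retards both mechanisms: v_R = v/R = 0.001927 m/day, D_R = D/R = 0.0002569 m²/day.
v_R·t = 0.001927 × 1680 = 3.23736 m; 2√(D_R t) = 1.314 m; argument = (3.61 − 3.23736)/1.314 = 0.2836.
C = C₀ × ½·erfc(0.2836) = 4.47 × 0.3442 = 1.54 mg/L.

1.54 mg/L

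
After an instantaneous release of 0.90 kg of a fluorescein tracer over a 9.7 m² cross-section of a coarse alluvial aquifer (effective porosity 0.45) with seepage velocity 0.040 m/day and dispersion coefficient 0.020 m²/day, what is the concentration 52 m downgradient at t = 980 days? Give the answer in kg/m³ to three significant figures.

For an instantaneous plane source, C(x,t) = M/(n_e·A·√(4πDt)) · exp(−(x−vt)²/(4Dt)), with n_e·A the pore (flow) area.
Plume center vt = 0.040 × 980 = 39.2 m, so the well at 52 m is 12.8 m downgradient of the peak.
√(4πDt) = 15.69 m, giving peak height M/(n_e·A·√(4πDt)) = 0.90/(0.45 × 9.7 × 15.69) = 0.01314 kg/m³.
(x−vt)²/(4Dt) = (12.8)²/(4 × 0.020 × 980) = 2.090; exp(−2.090) = 0.1237.
C = 0.01314 × 0.1237 = 0.00163 kg/m³.

0.00163 kg/m³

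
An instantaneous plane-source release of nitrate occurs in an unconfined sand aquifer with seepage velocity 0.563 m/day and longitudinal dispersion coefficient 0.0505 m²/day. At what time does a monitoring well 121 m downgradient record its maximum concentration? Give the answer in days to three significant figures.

215 days

For the 1D instantaneous-source solution, setting ∂C/∂t = 0 at fixed x gives v²t² + 2Dt − x² = 0, so t = (√(D² + v²x²) − D)/v².
√(D² + v²x²) = √(0.0505² + 0.563² × 121²) = 68.12; v² = 0.316969.
t = (68.12 − 0.0505)/0.316969 = 215 days (vs. the pure-advection estimate x/v = 215 d).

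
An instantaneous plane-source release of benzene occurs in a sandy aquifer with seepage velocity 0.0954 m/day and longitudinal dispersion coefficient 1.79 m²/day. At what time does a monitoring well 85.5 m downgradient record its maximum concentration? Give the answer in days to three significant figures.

For the 1D instantaneous-source solution, setting ∂C/∂t = 0 at fixed x gives v²t² + 2Dt − x² = 0, so t = (√(D² + v²x²) − D)/v².
√(D² + v²x²) = √(1.79² + 0.0954² × 85.5²) = 8.351; v² = 0.00910116.
t = (8.351 − 1.79)/0.00910116 = 721 days (vs. the pure-advection estimate x/v = 896 d).

721 days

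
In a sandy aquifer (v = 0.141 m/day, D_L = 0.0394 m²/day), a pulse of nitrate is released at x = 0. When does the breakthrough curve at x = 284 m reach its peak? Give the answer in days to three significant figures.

For the 1D instantaneous-source solution, setting ∂C/∂t = 0 at fixed x gives v²t² + 2Dt − x² = 0, so t = (√(D² + v²x²) − D)/v².
√(D² + v²x²) = √(0.0394² + 0.141² × 284²) = 40.04; v² = 0.019881.
t = (40.04 − 0.0394)/0.019881 = 2010 days (vs. the pure-advection estimate x/v = 2010 d).

2010 days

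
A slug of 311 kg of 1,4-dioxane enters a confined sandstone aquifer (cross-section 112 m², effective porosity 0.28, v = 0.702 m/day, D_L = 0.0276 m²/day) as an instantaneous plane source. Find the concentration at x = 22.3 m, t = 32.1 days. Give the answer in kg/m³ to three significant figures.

For an instantaneous plane source, C(x,t) = M/(n_e·A·√(4πDt)) · exp(−(x−vt)²/(4Dt)), with n_e·A the pore (flow) area.
Plume center vt = 0.702 × 32.1 = 22.5342 m, so the well at 22.3 m is 0.2342 m upgradient of the peak.
√(4πDt) = 3.337 m, giving peak height M/(n_e·A·√(4πDt)) = 311/(0.28 × 112 × 3.337) = 2.972 kg/m³.
(x−vt)²/(4Dt) = (-0.2342)²/(4 × 0.0276 × 32.1) = 0.01548; exp(−0.01548) = 0.9846.
C = 2.972 × 0.9846 = 2.93 kg/m³.

2.93 kg/m³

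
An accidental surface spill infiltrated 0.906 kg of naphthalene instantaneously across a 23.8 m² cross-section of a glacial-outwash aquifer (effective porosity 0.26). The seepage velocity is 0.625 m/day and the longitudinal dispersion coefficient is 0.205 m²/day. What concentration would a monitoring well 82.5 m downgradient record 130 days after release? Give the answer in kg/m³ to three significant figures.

For an instantaneous plane source, C(x,t) = M/(n_e·A·√(4πDt)) · exp(−(x−vt)²/(4Dt)), with n_e·A the pore (flow) area.
Plume center vt = 0.625 × 130 = 81.25 m, so the well at 82.5 m is 1.25 m downgradient of the peak.
√(4πDt) = 18.30 m, giving peak height M/(n_e·A·√(4πDt)) = 0.906/(0.26 × 23.8 × 18.30) = 0.008001 kg/m³.
(x−vt)²/(4Dt) = (1.25)²/(4 × 0.205 × 130) = 0.01466; exp(−0.01466) = 0.9854.
C = 0.008001 × 0.9854 = 0.00788 kg/m³.

0.00788 kg/m³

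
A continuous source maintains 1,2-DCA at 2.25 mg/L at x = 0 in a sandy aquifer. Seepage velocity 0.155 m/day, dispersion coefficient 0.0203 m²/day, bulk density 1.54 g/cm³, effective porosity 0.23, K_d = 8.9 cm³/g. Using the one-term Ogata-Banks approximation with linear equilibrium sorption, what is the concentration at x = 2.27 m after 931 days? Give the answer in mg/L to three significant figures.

1.25 mg/L

Retardation factor R = 1 + ρ_b·K_d/n = 1 + 1.54 × 8.9/0.23 = 60.59.
Sorption retards both mechanisms: v_R = v/R = 0.002558 m/day, D_R = D/R = 0.0003350 m²/day.
v_R·t = 0.002558 × 931 = 2.381498 m; 2√(D_R t) = 1.117 m; argument = (2.27 − 2.381498)/1.117 = -0.09982.
C = C₀ × ½·erfc(-0.09982) = 2.25 × 0.5561 = 1.25 mg/L.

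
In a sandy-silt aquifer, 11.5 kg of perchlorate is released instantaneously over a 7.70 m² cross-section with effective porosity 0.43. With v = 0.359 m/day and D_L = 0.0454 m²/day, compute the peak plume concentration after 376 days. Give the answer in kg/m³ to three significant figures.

The peak of an instantaneous 1D plume sits at x = vt; there the Gaussian factor is 1 and C_max = M/(n_e·A·√(4πDt)), where n_e·A is the pore area the mass is dissolved in.
√(4πDt) = √(4π × 0.0454 × 376) = 14.65 m, so C_max = 11.5/(0.43 × 7.70 × 14.65) = 0.237 kg/m³.

0.237 kg/m³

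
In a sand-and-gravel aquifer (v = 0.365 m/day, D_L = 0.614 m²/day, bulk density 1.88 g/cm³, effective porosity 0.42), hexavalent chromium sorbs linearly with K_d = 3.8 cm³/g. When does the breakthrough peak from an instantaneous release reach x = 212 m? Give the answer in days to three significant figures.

10400 days

Retardation factor R = 1 + ρ_b·K_d/n = 1 + 1.88 × 3.8/0.42 = 18.01.
Sorption retards both mechanisms: v_R = v/R = 0.02027 m/day, D_R = D/R = 0.03409 m²/day.
Peak time from v_R²t² + 2D_R t − x² = 0: t = (√(D_R² + v_R²x²) − D_R)/v_R².
√(D_R² + v_R²x²) = √(0.03409² + 0.02027² × 212²) = 4.297; v_R² = 0.0004109.
t = (4.297 − 0.03409)/0.0004109 = 10400 days.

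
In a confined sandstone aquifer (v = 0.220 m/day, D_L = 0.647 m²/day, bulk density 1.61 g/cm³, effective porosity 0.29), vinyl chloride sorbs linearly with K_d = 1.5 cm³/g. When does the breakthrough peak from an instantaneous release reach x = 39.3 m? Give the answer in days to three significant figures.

1550 days

Retardation factor R = 1 + ρ_b·K_d/n = 1 + 1.61 × 1.5/0.29 = 9.328.
Sorption retards both mechanisms: v_R = v/R = 0.02358 m/day, D_R = D/R = 0.06936 m²/day.
Peak time from v_R²t² + 2D_R t − x² = 0: t = (√(D_R² + v_R²x²) − D_R)/v_R².
√(D_R² + v_R²x²) = √(0.06936² + 0.02358² × 39.3²) = 0.9293; v_R² = 0.0005560.
t = (0.9293 − 0.06936)/0.0005560 = 1550 days.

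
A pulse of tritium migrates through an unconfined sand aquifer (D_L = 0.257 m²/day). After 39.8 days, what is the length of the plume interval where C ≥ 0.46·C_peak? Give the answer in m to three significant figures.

The plume is Gaussian with σ = √(2Dt) = √(2 × 0.257 × 39.8) = 4.523 m.
C/C_peak = exp(−Δx²/(2σ²)) = 0.46 ⇒ Δx = σ·√(−2 ln 0.46) = 4.523 × 1.246 = 5.636 m.
Width = 2Δx = 11.3 m.

11.3 m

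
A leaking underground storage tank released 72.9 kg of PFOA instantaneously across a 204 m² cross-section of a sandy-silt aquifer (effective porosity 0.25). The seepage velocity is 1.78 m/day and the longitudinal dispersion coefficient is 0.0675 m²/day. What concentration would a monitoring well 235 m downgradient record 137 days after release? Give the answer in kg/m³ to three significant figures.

0.0159 kg/m³

For an instantaneous plane source, C(x,t) = M/(n_e·A·√(4πDt)) · exp(−(x−vt)²/(4Dt)), with n_e·A the pore (flow) area.
Plume center vt = 1.78 × 137 = 243.86 m, so the well at 235 m is 8.86 m upgradient of the peak.
√(4πDt) = 10.78 m, giving peak height M/(n_e·A·√(4πDt)) = 72.9/(0.25 × 204 × 10.78) = 0.1326 kg/m³.
(x−vt)²/(4Dt) = (-8.86)²/(4 × 0.0675 × 137) = 2.122; exp(−2.122) = 0.1198.
C = 0.1326 × 0.1198 = 0.0159 kg/m³.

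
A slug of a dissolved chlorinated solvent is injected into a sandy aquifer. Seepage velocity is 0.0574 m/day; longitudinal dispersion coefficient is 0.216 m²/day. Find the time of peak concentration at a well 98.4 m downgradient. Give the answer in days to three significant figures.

For the 1D instantaneous-source solution, setting ∂C/∂t = 0 at fixed x gives v²t² + 2Dt − x² = 0, so t = (√(D² + v²x²) − D)/v².
√(D² + v²x²) = √(0.216² + 0.0574² × 98.4²) = 5.652; v² = 0.00329476.
t = (5.652 − 0.216)/0.00329476 = 1650 days (vs. the pure-advection estimate x/v = 1710 d).

1650 days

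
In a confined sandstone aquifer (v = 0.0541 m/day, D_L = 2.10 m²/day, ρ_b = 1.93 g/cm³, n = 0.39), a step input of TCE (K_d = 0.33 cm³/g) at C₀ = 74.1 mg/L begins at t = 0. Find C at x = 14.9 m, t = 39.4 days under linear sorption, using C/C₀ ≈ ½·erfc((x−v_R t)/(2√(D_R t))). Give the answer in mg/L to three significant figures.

2.80 mg/L

Retardation factor R = 1 + ρ_b·K_d/n = 1 + 1.93 × 0.33/0.39 = 2.633.
Sorption retards both mechanisms: v_R = v/R = 0.02055 m/day, D_R = D/R = 0.7976 m²/day.
v_R·t = 0.02055 × 39.4 = 0.80967 m; 2√(D_R t) = 11.21 m; argument = (14.9 − 0.80967)/11.21 = 1.257.
C = C₀ × ½·erfc(1.257) = 74.1 × 0.03773 = 2.80 mg/L.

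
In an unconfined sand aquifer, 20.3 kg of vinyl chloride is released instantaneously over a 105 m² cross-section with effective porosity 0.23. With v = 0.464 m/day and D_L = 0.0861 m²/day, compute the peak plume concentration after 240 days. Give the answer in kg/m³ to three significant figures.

0.0522 kg/m³

The peak of an instantaneous 1D plume sits at x = vt; there the Gaussian factor is 1 and C_max = M/(n_e·A·√(4πDt)), where n_e·A is the pore area the mass is dissolved in.
√(4πDt) = √(4π × 0.0861 × 240) = 16.11 m, so C_max = 20.3/(0.23 × 105 × 16.11) = 0.0522 kg/m³.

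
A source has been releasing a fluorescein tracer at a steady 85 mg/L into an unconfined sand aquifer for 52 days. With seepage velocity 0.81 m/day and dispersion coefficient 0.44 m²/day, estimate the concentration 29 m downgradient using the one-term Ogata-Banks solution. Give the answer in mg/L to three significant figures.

82.8 mg/L

For a continuous step input, C/C₀ ≈ ½·erfc((x−vt)/(2√(Dt))).
vt = 0.81 × 52 = 42.12 m and 2√(Dt) = 2√(0.44 × 52) = 9.567 m.
Argument (x−vt)/(2√(Dt)) = (29 − 42.12)/9.567 = -1.371; ½·erfc(-1.371) = 0.9737.
C = 85 × 0.9737 = 82.8 mg/L.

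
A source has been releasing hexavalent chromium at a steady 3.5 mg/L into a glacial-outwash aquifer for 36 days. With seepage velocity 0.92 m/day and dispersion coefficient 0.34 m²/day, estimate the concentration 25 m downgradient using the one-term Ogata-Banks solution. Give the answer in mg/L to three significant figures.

3.32 mg/L

For a continuous step input, C/C₀ ≈ ½·erfc((x−vt)/(2√(Dt))).
vt = 0.92 × 36 = 33.12 m and 2√(Dt) = 2√(0.34 × 36) = 6.997 m.
Argument (x−vt)/(2√(Dt)) = (25 − 33.12)/6.997 = -1.160; ½·erfc(-1.160) = 0.9495.
C = 3.5 × 0.9495 = 3.32 mg/L.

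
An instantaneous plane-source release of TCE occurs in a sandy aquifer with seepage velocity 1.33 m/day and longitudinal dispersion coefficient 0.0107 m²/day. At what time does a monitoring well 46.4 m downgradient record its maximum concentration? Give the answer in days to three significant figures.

For the 1D instantaneous-source solution, setting ∂C/∂t = 0 at fixed x gives v²t² + 2Dt − x² = 0, so t = (√(D² + v²x²) − D)/v².
√(D² + v²x²) = √(0.0107² + 1.33² × 46.4²) = 61.71; v² = 1.7689.
t = (61.71 − 0.0107)/1.7689 = 34.9 days (vs. the pure-advection estimate x/v = 34.9 d).

34.9 days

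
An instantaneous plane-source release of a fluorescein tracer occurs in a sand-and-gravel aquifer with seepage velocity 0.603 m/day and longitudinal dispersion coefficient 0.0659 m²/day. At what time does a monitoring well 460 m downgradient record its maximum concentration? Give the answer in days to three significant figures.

763 days

For the 1D instantaneous-source solution, setting ∂C/∂t = 0 at fixed x gives v²t² + 2Dt − x² = 0, so t = (√(D² + v²x²) − D)/v².
√(D² + v²x²) = √(0.0659² + 0.603² × 460²) = 277.4; v² = 0.363609.
t = (277.4 − 0.0659)/0.363609 = 763 days (vs. the pure-advection estimate x/v = 763 d).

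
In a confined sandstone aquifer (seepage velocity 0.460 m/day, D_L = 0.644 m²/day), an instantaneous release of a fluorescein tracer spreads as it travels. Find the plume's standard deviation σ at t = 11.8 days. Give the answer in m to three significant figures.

3.90 m

Dispersive spreading gives a Gaussian with σ² = 2Dt; advection only shifts the center.
σ = √(2 × 0.644 × 11.8) = 3.90 m.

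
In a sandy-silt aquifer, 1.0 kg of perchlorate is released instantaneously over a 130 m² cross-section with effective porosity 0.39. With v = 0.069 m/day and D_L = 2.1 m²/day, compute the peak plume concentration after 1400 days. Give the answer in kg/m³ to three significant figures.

0.000103 kg/m³

The peak of an instantaneous 1D plume sits at x = vt; there the Gaussian factor is 1 and C_max = M/(n_e·A·√(4πDt)), where n_e·A is the pore area the mass is dissolved in.
√(4πDt) = √(4π × 2.1 × 1400) = 192.2 m, so C_max = 1.0/(0.39 × 130 × 192.2) = 0.000103 kg/m³.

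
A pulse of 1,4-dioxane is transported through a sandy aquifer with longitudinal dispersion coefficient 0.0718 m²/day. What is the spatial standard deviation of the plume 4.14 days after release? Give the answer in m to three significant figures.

Dispersive spreading gives a Gaussian with σ² = 2Dt; advection only shifts the center.
σ = √(2 × 0.0718 × 4.14) = 0.771 m.

0.771 m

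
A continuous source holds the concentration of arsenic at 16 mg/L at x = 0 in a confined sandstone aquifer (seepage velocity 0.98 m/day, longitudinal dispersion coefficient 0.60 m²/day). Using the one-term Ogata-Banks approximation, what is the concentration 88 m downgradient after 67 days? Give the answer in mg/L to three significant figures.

0.102 mg/L

For a continuous step input, C/C₀ ≈ ½·erfc((x−vt)/(2√(Dt))).
vt = 0.98 × 67 = 65.66 m and 2√(Dt) = 2√(0.60 × 67) = 12.68 m.
Argument (x−vt)/(2√(Dt)) = (88 − 65.66)/12.68 = 1.762; ½·erfc(1.762) = 0.006354.
C = 16 × 0.006354 = 0.102 mg/L.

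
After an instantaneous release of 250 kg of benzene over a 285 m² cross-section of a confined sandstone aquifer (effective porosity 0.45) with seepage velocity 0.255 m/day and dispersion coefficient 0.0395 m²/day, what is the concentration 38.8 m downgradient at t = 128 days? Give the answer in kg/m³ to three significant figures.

For an instantaneous plane source, C(x,t) = M/(n_e·A·√(4πDt)) · exp(−(x−vt)²/(4Dt)), with n_e·A the pore (flow) area.
Plume center vt = 0.255 × 128 = 32.64 m, so the well at 38.8 m is 6.16 m downgradient of the peak.
√(4πDt) = 7.971 m, giving peak height M/(n_e·A·√(4πDt)) = 250/(0.45 × 285 × 7.971) = 0.2446 kg/m³.
(x−vt)²/(4Dt) = (6.16)²/(4 × 0.0395 × 128) = 1.876; exp(−1.876) = 0.1532.
C = 0.2446 × 0.1532 = 0.0375 kg/m³.

0.0375 kg/m³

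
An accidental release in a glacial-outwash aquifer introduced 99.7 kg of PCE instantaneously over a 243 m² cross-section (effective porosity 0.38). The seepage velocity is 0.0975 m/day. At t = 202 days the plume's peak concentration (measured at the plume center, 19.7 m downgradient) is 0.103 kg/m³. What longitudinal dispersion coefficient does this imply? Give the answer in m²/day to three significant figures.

0.0433 m²/day

At the plume center C_max = M/(n_e·A·√(4πDt)), so D = M²/(4πt·(n_e·A·C_max)²).
n_e·A·C_max = 0.38 × 243 × 0.103 = 9.511 kg/m.
D = 99.7²/(4π × 202 × 9.511²) = 0.0433 m²/day.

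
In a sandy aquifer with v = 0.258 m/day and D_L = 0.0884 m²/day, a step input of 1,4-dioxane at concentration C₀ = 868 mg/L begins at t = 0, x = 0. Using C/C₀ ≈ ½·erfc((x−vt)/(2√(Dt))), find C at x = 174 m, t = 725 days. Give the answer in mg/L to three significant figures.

For a continuous step input, C/C₀ ≈ ½·erfc((x−vt)/(2√(Dt))).
vt = 0.258 × 725 = 187.05 m and 2√(Dt) = 2√(0.0884 × 725) = 16.01 m.
Argument (x−vt)/(2√(Dt)) = (174 − 187.05)/16.01 = -0.8151; ½·erfc(-0.8151) = 0.8755.
C = 868 × 0.8755 = 760 mg/L.

760 mg/L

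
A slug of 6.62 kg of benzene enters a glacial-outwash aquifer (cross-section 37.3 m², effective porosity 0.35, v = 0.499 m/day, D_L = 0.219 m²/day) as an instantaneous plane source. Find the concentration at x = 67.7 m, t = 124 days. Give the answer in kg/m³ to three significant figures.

0.0201 kg/m³

For an instantaneous plane source, C(x,t) = M/(n_e·A·√(4πDt)) · exp(−(x−vt)²/(4Dt)), with n_e·A the pore (flow) area.
Plume center vt = 0.499 × 124 = 61.876 m, so the well at 67.7 m is 5.824 m downgradient of the peak.
√(4πDt) = 18.47 m, giving peak height M/(n_e·A·√(4πDt)) = 6.62/(0.35 × 37.3 × 18.47) = 0.02745 kg/m³.
(x−vt)²/(4Dt) = (5.824)²/(4 × 0.219 × 124) = 0.3123; exp(−0.3123) = 0.7318.
C = 0.02745 × 0.7318 = 0.0201 kg/m³.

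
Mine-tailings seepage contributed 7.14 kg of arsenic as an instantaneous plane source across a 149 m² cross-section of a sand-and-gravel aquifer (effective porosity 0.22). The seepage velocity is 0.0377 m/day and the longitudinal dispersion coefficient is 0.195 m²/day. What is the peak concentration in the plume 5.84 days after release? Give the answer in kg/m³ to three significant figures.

0.0576 kg/m³

The peak of an instantaneous 1D plume sits at x = vt; there the Gaussian factor is 1 and C_max = M/(n_e·A·√(4πDt)), where n_e·A is the pore area the mass is dissolved in.
√(4πDt) = √(4π × 0.195 × 5.84) = 3.783 m, so C_max = 7.14/(0.22 × 149 × 3.783) = 0.0576 kg/m³.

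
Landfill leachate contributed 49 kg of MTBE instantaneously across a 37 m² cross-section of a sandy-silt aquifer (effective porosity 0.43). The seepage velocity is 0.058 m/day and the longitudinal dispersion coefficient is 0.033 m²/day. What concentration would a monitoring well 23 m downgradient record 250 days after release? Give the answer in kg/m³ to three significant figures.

0.0339 kg/m³

For an instantaneous plane source, C(x,t) = M/(n_e·A·√(4πDt)) · exp(−(x−vt)²/(4Dt)), with n_e·A the pore (flow) area.
Plume center vt = 0.058 × 250 = 14.5 m, so the well at 23 m is 8.5 m downgradient of the peak.
√(4πDt) = 10.18 m, giving peak height M/(n_e·A·√(4πDt)) = 49/(0.43 × 37 × 10.18) = 0.3025 kg/m³.
(x−vt)²/(4Dt) = (8.5)²/(4 × 0.033 × 250) = 2.189; exp(−2.189) = 0.1120.
C = 0.3025 × 0.1120 = 0.0339 kg/m³.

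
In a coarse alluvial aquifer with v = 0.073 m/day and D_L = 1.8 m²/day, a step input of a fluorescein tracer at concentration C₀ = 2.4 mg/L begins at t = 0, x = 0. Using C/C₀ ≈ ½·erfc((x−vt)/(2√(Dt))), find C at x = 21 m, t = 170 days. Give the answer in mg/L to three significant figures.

For a continuous step input, C/C₀ ≈ ½·erfc((x−vt)/(2√(Dt))).
vt = 0.073 × 170 = 12.41 m and 2√(Dt) = 2√(1.8 × 170) = 34.99 m.
Argument (x−vt)/(2√(Dt)) = (21 − 12.41)/34.99 = 0.2455; ½·erfc(0.2455) = 0.3642.
C = 2.4 × 0.3642 = 0.874 mg/L.

0.874 mg/L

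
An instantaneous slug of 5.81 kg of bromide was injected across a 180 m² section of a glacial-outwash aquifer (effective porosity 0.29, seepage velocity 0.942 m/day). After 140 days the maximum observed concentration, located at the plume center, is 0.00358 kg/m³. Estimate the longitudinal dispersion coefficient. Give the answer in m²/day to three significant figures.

0.549 m²/day

At the plume center C_max = M/(n_e·A·√(4πDt)), so D = M²/(4πt·(n_e·A·C_max)²).
n_e·A·C_max = 0.29 × 180 × 0.00358 = 0.1869 kg/m.
D = 5.81²/(4π × 140 × 0.1869²) = 0.549 m²/day.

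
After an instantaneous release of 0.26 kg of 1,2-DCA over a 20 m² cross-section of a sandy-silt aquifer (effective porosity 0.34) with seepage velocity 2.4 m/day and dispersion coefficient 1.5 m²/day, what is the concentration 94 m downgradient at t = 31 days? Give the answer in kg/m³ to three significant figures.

For an instantaneous plane source, C(x,t) = M/(n_e·A·√(4πDt)) · exp(−(x−vt)²/(4Dt)), with n_e·A the pore (flow) area.
Plume center vt = 2.4 × 31 = 74.4 m, so the well at 94 m is 19.6 m downgradient of the peak.
√(4πDt) = 24.17 m, giving peak height M/(n_e·A·√(4πDt)) = 0.26/(0.34 × 20 × 24.17) = 0.001582 kg/m³.
(x−vt)²/(4Dt) = (19.6)²/(4 × 1.5 × 31) = 2.065; exp(−2.065) = 0.1268.
C = 0.001582 × 0.1268 = 0.000201 kg/m³.

0.000201 kg/m³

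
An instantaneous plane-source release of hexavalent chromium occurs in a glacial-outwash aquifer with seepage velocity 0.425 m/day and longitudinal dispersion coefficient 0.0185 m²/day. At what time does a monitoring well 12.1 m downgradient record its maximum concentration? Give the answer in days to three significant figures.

For the 1D instantaneous-source solution, setting ∂C/∂t = 0 at fixed x gives v²t² + 2Dt − x² = 0, so t = (√(D² + v²x²) − D)/v².
√(D² + v²x²) = √(0.0185² + 0.425² × 12.1²) = 5.143; v² = 0.180625.
t = (5.143 − 0.0185)/0.180625 = 28.4 days (vs. the pure-advection estimate x/v = 28.5 d).

28.4 days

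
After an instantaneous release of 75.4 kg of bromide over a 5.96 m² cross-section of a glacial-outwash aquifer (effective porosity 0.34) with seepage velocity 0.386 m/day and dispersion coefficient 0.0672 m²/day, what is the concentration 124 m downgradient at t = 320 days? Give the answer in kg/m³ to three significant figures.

2.26 kg/m³

For an instantaneous plane source, C(x,t) = M/(n_e·A·√(4πDt)) · exp(−(x−vt)²/(4Dt)), with n_e·A the pore (flow) area.
Plume center vt = 0.386 × 320 = 123.52 m, so the well at 124 m is 0.48 m downgradient of the peak.
√(4πDt) = 16.44 m, giving peak height M/(n_e·A·√(4πDt)) = 75.4/(0.34 × 5.96 × 16.44) = 2.263 kg/m³.
(x−vt)²/(4Dt) = (0.48)²/(4 × 0.0672 × 320) = 0.002679; exp(−0.002679) = 0.9973.
C = 2.263 × 0.9973 = 2.26 kg/m³.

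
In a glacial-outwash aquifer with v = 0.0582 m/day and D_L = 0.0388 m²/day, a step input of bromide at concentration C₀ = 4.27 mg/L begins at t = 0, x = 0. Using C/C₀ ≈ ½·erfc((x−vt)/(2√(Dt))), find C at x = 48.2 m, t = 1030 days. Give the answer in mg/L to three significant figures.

3.87 mg/L

For a continuous step input, C/C₀ ≈ ½·erfc((x−vt)/(2√(Dt))).
vt = 0.0582 × 1030 = 59.946 m and 2√(Dt) = 2√(0.0388 × 1030) = 12.64 m.
Argument (x−vt)/(2√(Dt)) = (48.2 − 59.946)/12.64 = -0.9293; ½·erfc(-0.9293) = 0.9056.
C = 4.27 × 0.9056 = 3.87 mg/L.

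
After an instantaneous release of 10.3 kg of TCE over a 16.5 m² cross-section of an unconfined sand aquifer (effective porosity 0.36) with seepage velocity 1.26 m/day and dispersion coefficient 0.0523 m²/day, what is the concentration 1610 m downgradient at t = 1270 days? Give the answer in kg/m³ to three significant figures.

For an instantaneous plane source, C(x,t) = M/(n_e·A·√(4πDt)) · exp(−(x−vt)²/(4Dt)), with n_e·A the pore (flow) area.
Plume center vt = 1.26 × 1270 = 1600.2 m, so the well at 1610 m is 9.8 m downgradient of the peak.
√(4πDt) = 28.89 m, giving peak height M/(n_e·A·√(4πDt)) = 10.3/(0.36 × 16.5 × 28.89) = 0.06002 kg/m³.
(x−vt)²/(4Dt) = (9.8)²/(4 × 0.0523 × 1270) = 0.3615; exp(−0.3615) = 0.6966.
C = 0.06002 × 0.6966 = 0.0418 kg/m³.

0.0418 kg/m³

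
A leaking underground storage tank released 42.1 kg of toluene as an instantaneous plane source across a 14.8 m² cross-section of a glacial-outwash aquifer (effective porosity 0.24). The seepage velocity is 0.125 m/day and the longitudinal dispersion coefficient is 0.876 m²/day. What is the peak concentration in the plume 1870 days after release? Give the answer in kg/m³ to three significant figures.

The peak of an instantaneous 1D plume sits at x = vt; there the Gaussian factor is 1 and C_max = M/(n_e·A·√(4πDt)), where n_e·A is the pore area the mass is dissolved in.
√(4πDt) = √(4π × 0.876 × 1870) = 143.5 m, so C_max = 42.1/(0.24 × 14.8 × 143.5) = 0.0826 kg/m³.

0.0826 kg/m³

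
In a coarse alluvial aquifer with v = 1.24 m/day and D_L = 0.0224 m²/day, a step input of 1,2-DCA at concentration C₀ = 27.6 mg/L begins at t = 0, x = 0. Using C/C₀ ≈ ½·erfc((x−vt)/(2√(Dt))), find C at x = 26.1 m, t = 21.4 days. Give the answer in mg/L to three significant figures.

18.5 mg/L

For a continuous step input, C/C₀ ≈ ½·erfc((x−vt)/(2√(Dt))).
vt = 1.24 × 21.4 = 26.536 m and 2√(Dt) = 2√(0.0224 × 21.4) = 1.385 m.
Argument (x−vt)/(2√(Dt)) = (26.1 − 26.536)/1.385 = -0.3148; ½·erfc(-0.3148) = 0.6719.
C = 27.6 × 0.6719 = 18.5 mg/L.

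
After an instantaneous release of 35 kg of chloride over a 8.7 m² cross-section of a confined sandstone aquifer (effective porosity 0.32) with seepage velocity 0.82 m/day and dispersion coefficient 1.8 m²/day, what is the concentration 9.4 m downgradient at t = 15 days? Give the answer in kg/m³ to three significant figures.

For an instantaneous plane source, C(x,t) = M/(n_e·A·√(4πDt)) · exp(−(x−vt)²/(4Dt)), with n_e·A the pore (flow) area.
Plume center vt = 0.82 × 15 = 12.3 m, so the well at 9.4 m is 2.9 m upgradient of the peak.
√(4πDt) = 18.42 m, giving peak height M/(n_e·A·√(4πDt)) = 35/(0.32 × 8.7 × 18.42) = 0.6825 kg/m³.
(x−vt)²/(4Dt) = (-2.9)²/(4 × 1.8 × 15) = 0.07787; exp(−0.07787) = 0.9251.
C = 0.6825 × 0.9251 = 0.631 kg/m³.

0.631 kg/m³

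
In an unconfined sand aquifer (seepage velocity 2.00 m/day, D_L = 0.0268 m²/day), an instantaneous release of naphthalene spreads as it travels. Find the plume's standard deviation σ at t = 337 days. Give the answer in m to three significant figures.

Dispersive spreading gives a Gaussian with σ² = 2Dt; advection only shifts the center.
σ = √(2 × 0.0268 × 337) = 4.25 m.

4.25 m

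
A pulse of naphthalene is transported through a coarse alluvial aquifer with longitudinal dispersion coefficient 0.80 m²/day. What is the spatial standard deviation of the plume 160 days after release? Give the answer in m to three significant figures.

Dispersive spreading gives a Gaussian with σ² = 2Dt; advection only shifts the center.
σ = √(2 × 0.80 × 160) = 16.0 m.

16.0 m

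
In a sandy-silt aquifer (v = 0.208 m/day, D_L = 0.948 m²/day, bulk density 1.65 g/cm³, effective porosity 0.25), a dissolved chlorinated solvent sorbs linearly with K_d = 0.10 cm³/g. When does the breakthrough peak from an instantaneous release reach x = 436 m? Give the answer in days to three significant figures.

Retardation factor R = 1 + ρ_b·K_d/n = 1 + 1.65 × 0.10/0.25 = 1.660.
Sorption retards both mechanisms: v_R = v/R = 0.1253 m/day, D_R = D/R = 0.5711 m²/day.
Peak time from v_R²t² + 2D_R t − x² = 0: t = (√(D_R² + v_R²x²) − D_R)/v_R².
√(D_R² + v_R²x²) = √(0.5711² + 0.1253² × 436²) = 54.63; v_R² = 0.01570.
t = (54.63 − 0.5711)/0.01570 = 3440 days.

3440 days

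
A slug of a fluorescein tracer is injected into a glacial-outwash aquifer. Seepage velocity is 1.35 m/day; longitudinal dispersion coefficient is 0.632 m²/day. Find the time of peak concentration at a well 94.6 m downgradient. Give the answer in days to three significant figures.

For the 1D instantaneous-source solution, setting ∂C/∂t = 0 at fixed x gives v²t² + 2Dt − x² = 0, so t = (√(D² + v²x²) − D)/v².
√(D² + v²x²) = √(0.632² + 1.35² × 94.6²) = 127.7; v² = 1.8225.
t = (127.7 − 0.632)/1.8225 = 69.7 days (vs. the pure-advection estimate x/v = 70.1 d).

69.7 days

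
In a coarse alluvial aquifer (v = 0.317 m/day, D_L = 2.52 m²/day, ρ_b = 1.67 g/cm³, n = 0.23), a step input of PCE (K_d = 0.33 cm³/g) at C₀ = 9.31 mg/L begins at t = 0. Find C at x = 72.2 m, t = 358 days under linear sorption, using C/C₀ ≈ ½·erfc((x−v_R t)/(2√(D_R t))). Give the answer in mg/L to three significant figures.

Retardation factor R = 1 + ρ_b·K_d/n = 1 + 1.67 × 0.33/0.23 = 3.396.
Sorption retards both mechanisms: v_R = v/R = 0.09335 m/day, D_R = D/R = 0.7420 m²/day.
v_R·t = 0.09335 × 358 = 33.4193 m; 2√(D_R t) = 32.60 m; argument = (72.2 − 33.4193)/32.60 = 1.190.
C = C₀ × ½·erfc(1.190) = 9.31 × 0.04620 = 0.430 mg/L.

0.430 mg/L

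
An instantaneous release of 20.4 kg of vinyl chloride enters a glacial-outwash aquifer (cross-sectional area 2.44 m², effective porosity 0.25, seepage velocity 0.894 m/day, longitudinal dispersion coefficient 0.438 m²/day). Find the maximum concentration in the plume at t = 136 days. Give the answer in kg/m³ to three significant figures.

The peak of an instantaneous 1D plume sits at x = vt; there the Gaussian factor is 1 and C_max = M/(n_e·A·√(4πDt)), where n_e·A is the pore area the mass is dissolved in.
√(4πDt) = √(4π × 0.438 × 136) = 27.36 m, so C_max = 20.4/(0.25 × 2.44 × 27.36) = 1.22 kg/m³.

1.22 kg/m³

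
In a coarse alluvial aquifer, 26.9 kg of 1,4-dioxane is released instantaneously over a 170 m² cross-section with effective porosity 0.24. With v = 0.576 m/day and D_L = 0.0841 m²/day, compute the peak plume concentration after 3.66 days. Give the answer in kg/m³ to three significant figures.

The peak of an instantaneous 1D plume sits at x = vt; there the Gaussian factor is 1 and C_max = M/(n_e·A·√(4πDt)), where n_e·A is the pore area the mass is dissolved in.
√(4πDt) = √(4π × 0.0841 × 3.66) = 1.967 m, so C_max = 26.9/(0.24 × 170 × 1.967) = 0.335 kg/m³.

0.335 kg/m³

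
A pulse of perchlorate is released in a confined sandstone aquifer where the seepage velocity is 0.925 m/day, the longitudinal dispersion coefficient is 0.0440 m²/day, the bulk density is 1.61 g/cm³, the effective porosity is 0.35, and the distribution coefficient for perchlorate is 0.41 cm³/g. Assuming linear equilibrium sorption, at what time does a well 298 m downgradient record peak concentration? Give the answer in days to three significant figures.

930 days

Retardation factor R = 1 + ρ_b·K_d/n = 1 + 1.61 × 0.41/0.35 = 2.886.
Sorption retards both mechanisms: v_R = v/R = 0.3205 m/day, D_R = D/R = 0.01525 m²/day.
Peak time from v_R²t² + 2D_R t − x² = 0: t = (√(D_R² + v_R²x²) − D_R)/v_R².
√(D_R² + v_R²x²) = √(0.01525² + 0.3205² × 298²) = 95.51; v_R² = 0.1027.
t = (95.51 − 0.01525)/0.1027 = 930 days.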